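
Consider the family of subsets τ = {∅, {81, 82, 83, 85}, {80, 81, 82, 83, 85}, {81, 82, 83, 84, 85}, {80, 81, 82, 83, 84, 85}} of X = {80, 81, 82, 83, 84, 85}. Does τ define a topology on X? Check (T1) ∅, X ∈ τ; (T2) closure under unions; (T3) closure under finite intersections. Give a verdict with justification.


τ IS a topology on X.

Axiom (T1): ∅ ∈ τ? Yes; X ∈ τ? Yes.
Axiom (T2/T3): check pairwise unions and intersections of members of τ.
All pairwise intersections and unions checked — each lies in τ. Therefore τ satisfies (T1), (T2), (T3): it IS a topology on X.


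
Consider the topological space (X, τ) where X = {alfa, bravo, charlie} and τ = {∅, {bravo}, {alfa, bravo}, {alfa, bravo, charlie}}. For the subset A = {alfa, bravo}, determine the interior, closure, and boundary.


int(A) = {alfa, bravo}, cl(A) = {alfa, bravo, charlie}, ∂A = {charlie}.

Closed sets in (X, τ) are complements of opens:
  closed(X, τ) = {∅, {charlie}, {alfa, charlie}, {alfa, bravo, charlie}}.
int(A) = ⋃ {U ∈ τ : U ⊆ A}. Opens contained in A: ∅, {bravo}, {alfa, bravo}.
Taking the union of these: int(A) = {alfa, bravo}.
cl(A) = ⋂ {C closed : A ⊆ C}. Closed sets containing A: {alfa, bravo, charlie}.
Intersecting these: cl(A) = {alfa, bravo, charlie}.
∂A = cl(A) ∖ int(A) = {alfa, bravo, charlie} ∖ {alfa, bravo} = {charlie}.


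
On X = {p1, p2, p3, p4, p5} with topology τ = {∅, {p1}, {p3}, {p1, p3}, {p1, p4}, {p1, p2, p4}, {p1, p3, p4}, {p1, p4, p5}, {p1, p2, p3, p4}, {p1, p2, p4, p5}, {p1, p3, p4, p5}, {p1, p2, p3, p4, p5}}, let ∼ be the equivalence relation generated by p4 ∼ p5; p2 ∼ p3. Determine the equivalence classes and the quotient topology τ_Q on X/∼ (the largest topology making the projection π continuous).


X/∼ = {[p1], [p2=p3], [p4=p5]}; |τ_Q| = 4.

Equivalence classes: [p1], [p2=p3], [p4=p5].
Quotient map π: X → X/∼ sends p1 ↦ [p1], p2 ↦ [p2=p3], p3 ↦ [p2=p3], p4 ↦ [p4=p5], p5 ↦ [p4=p5].
For each subset V ⊆ X/∼, compute π^{-1}(V) ⊆ X and check whether π^{-1}(V) ∈ τ. V is open in τ_Q iff π^{-1}(V) ∈ τ.
  V = {}: π^{-1}(V) = ∅ ∈ τ ✓.
  V = {[p1]}: π^{-1}(V) = {p1} ∈ τ ✓.
  V = {[p2=p3]}: π^{-1}(V) = {p2, p3} ∉ τ ✗.
  V = {[p1], [p2=p3]}: π^{-1}(V) = {p1, p2, p3} ∉ τ ✗.
  V = {[p4=p5]}: π^{-1}(V) = {p4, p5} ∉ τ ✗.
  V = {[p1], [p4=p5]}: π^{-1}(V) = {p1, p4, p5} ∈ τ ✓.
  V = {[p2=p3], [p4=p5]}: π^{-1}(V) = {p2, p3, p4, p5} ∉ τ ✗.
  V = {[p1], [p2=p3], [p4=p5]}: π^{-1}(V) = {p1, p2, p3, p4, p5} ∈ τ ✓.
Open sets in the quotient: τ_Q = {{}, {[p1]}, {[p1], [p4=p5]}, {[p1], [p2=p3], [p4=p5]}} (4 elements).


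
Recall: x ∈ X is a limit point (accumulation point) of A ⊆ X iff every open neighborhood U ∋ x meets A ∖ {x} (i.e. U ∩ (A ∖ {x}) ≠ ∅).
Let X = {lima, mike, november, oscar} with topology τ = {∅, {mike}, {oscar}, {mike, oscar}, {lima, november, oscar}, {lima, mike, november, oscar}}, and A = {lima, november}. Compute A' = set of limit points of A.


A' = {lima, november}

For each x ∈ X, list the open sets U ∈ τ with x ∈ U, then check whether U ∩ (A ∖ {x}) ≠ ∅ for every such U.
  x = lima: opens ∋ x are {lima, november, oscar}, {lima, mike, november, oscar}; each meets A ∖ {lima}, so x IS a limit point.
  x = mike: open {mike} ∋ x has {mike} ∩ (A ∖ {mike}) = ∅, so x is NOT a limit point.
  x = november: opens ∋ x are {lima, november, oscar}, {lima, mike, november, oscar}; each meets A ∖ {november}, so x IS a limit point.
  x = oscar: open {oscar} ∋ x has {oscar} ∩ (A ∖ {oscar}) = ∅, so x is NOT a limit point.
Collecting: A' = {lima, november}.


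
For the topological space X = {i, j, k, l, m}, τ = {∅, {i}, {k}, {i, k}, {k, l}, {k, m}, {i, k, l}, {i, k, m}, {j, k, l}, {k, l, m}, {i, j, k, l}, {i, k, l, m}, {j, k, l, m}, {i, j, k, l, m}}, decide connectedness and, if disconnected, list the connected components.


(X, τ) is disconnected; components = [{i}, {j, k, l, m}].

Find clopen sets (U ∈ τ with X ∖ U ∈ τ):
  U = ∅, X ∖ U = {i, j, k, l, m} — both open, so U is clopen.
  U = {i}, X ∖ U = {j, k, l, m} — both open, so U is clopen.
  U = {j, k, l, m}, X ∖ U = {i} — both open, so U is clopen.
  U = {i, j, k, l, m}, X ∖ U = ∅ — both open, so U is clopen.
Nontrivial clopen(s) exist: e.g. {i}. So (X, τ) is disconnected.
Compute connected components by grouping points that agree on all clopens:
  component: {i}
  component: {j, k, l, m}


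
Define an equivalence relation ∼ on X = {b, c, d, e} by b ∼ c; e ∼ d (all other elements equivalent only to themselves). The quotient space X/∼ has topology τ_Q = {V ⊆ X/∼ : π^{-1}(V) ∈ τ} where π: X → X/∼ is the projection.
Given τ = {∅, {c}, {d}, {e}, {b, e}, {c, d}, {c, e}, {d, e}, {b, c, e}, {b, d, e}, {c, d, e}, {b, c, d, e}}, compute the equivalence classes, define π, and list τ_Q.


X/∼ = {[b=c], [d=e]}; |τ_Q| = 3.

Equivalence classes: [b=c], [d=e].
Quotient map π: X → X/∼ sends b ↦ [b=c], c ↦ [b=c], d ↦ [d=e], e ↦ [d=e].
For each subset V ⊆ X/∼, compute π^{-1}(V) ⊆ X and check whether π^{-1}(V) ∈ τ. V is open in τ_Q iff π^{-1}(V) ∈ τ.
  V = {}: π^{-1}(V) = ∅ ∈ τ ✓.
  V = {[b=c]}: π^{-1}(V) = {b, c} ∉ τ ✗.
  V = {[d=e]}: π^{-1}(V) = {d, e} ∈ τ ✓.
  V = {[b=c], [d=e]}: π^{-1}(V) = {b, c, d, e} ∈ τ ✓.
Open sets in the quotient: τ_Q = {{}, {[d=e]}, {[b=c], [d=e]}} (3 elements).


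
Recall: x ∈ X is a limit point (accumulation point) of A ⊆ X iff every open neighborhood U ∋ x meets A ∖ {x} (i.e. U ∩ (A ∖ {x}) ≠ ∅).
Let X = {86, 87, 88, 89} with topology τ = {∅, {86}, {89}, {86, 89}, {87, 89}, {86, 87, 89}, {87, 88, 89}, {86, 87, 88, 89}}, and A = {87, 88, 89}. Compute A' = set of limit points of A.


A' = {87, 88}

For each x ∈ X, list the open sets U ∈ τ with x ∈ U, then check whether U ∩ (A ∖ {x}) ≠ ∅ for every such U.
  x = 86: open {86} ∋ x has {86} ∩ (A ∖ {86}) = ∅, so x is NOT a limit point.
  x = 87: opens ∋ x are {87, 89}, {86, 87, 89}, {87, 88, 89}, {86, 87, 88, 89}; each meets A ∖ {87}, so x IS a limit point.
  x = 88: opens ∋ x are {87, 88, 89}, {86, 87, 88, 89}; each meets A ∖ {88}, so x IS a limit point.
  x = 89: open {89} ∋ x has {89} ∩ (A ∖ {89}) = ∅, so x is NOT a limit point.
Collecting: A' = {87, 88}.


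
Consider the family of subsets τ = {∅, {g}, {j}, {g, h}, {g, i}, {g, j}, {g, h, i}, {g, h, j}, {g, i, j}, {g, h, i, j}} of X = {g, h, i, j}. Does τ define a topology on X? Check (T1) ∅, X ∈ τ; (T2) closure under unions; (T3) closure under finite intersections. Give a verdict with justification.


τ IS a topology on X.

Axiom (T1): ∅ ∈ τ? Yes; X ∈ τ? Yes.
Axiom (T2/T3): check pairwise unions and intersections of members of τ.
All pairwise intersections and unions checked — each lies in τ. Therefore τ satisfies (T1), (T2), (T3): it IS a topology on X.


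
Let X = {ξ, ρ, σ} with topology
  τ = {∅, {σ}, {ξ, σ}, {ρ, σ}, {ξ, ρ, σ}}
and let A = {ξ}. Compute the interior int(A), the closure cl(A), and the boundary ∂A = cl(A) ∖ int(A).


int(A) = ∅, cl(A) = {ξ}, ∂A = {ξ}.

Closed sets in (X, τ) are complements of opens:
  closed(X, τ) = {∅, {ξ}, {ρ}, {ξ, ρ}, {ξ, ρ, σ}}.
int(A) = ⋃ {U ∈ τ : U ⊆ A}. Opens contained in A: ∅.
Taking the union of these: int(A) = ∅.
cl(A) = ⋂ {C closed : A ⊆ C}. Closed sets containing A: {ξ}, {ξ, ρ}, {ξ, ρ, σ}.
Intersecting these: cl(A) = {ξ}.
∂A = cl(A) ∖ int(A) = {ξ} ∖ ∅ = {ξ}.


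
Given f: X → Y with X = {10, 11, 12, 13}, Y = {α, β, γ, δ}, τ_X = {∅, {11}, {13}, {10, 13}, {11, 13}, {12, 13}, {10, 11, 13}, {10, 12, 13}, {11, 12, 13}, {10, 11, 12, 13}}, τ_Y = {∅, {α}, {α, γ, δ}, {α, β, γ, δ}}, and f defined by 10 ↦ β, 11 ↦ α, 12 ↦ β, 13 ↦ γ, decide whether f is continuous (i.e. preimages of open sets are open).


f IS continuous.

Compute f^{-1}(U) for each U ∈ τ_Y:
  U = ∅: f^{-1}(U) = ∅ ∈ τ_X ✓.
  U = {α}: f^{-1}(U) = {11} ∈ τ_X ✓.
  U = {α, γ, δ}: f^{-1}(U) = {11, 13} ∈ τ_X ✓.
  U = {α, β, γ, δ}: f^{-1}(U) = {10, 11, 12, 13} ∈ τ_X ✓.
Every preimage lies in τ_X, so f IS continuous.


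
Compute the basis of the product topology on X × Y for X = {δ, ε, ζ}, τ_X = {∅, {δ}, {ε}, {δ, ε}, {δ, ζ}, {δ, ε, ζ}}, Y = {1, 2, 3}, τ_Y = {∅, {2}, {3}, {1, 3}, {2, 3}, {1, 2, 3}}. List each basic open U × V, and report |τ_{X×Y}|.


Basis B = {∅ × ∅, {δ} × {2}, {δ} × {3}, {ε} × {2}, {ε} × {3}, {δ} × {1, 3}, {δ} × {2, 3}, {δ, ε} × {2}, {δ, ζ} × {2}, {δ, ε} × {3}, {δ, ζ} × {3}, {ε} × {1, 3}, {ε} × {2, 3}, {δ} × {1, 2, 3}, {δ, ε, ζ} × {2}, {δ, ε, ζ} × {3}, {ε} × {1, 2, 3}, {δ, ε} × {1, 3}, {δ, ζ} × {1, 3}, {δ, ε} × {2, 3}, {δ, ζ} × {2, 3}, {δ, ε} × {1, 2, 3}, {δ, ζ} × {1, 2, 3}, {δ, ε, ζ} × {1, 3}, {δ, ε, ζ} × {2, 3}, {δ, ε, ζ} × {1, 2, 3}}; |τ_{X×Y}| = 108.

Enumerate products U × V with U ∈ τ_X, V ∈ τ_Y (deduplicated):
  ∅ × ∅ = {} (∅)
  {δ} × {2} = {(δ,2)}
  {δ} × {3} = {(δ,3)}
  {ε} × {2} = {(ε,2)}
  {ε} × {3} = {(ε,3)}
  {δ} × {1, 3} = {(δ,1), (δ,3)}
  {δ} × {2, 3} = {(δ,2), (δ,3)}
  {δ, ε} × {2} = {(δ,2), (ε,2)}
  {δ, ζ} × {2} = {(δ,2), (ζ,2)}
  {δ, ε} × {3} = {(δ,3), (ε,3)}
  {δ, ζ} × {3} = {(δ,3), (ζ,3)}
  {ε} × {1, 3} = {(ε,1), (ε,3)}
  {ε} × {2, 3} = {(ε,2), (ε,3)}
  {δ} × {1, 2, 3} = {(δ,1), (δ,2), (δ,3)}
  {δ, ε, ζ} × {2} = {(δ,2), (ε,2), (ζ,2)}
  {δ, ε, ζ} × {3} = {(δ,3), (ε,3), (ζ,3)}
  {ε} × {1, 2, 3} = {(ε,1), (ε,2), (ε,3)}
  {δ, ε} × {1, 3} = {(δ,1), (δ,3), (ε,1), (ε,3)}
  {δ, ζ} × {1, 3} = {(δ,1), (δ,3), (ζ,1), (ζ,3)}
  {δ, ε} × {2, 3} = {(δ,2), (δ,3), (ε,2), (ε,3)}
  {δ, ζ} × {2, 3} = {(δ,2), (δ,3), (ζ,2), (ζ,3)}
  {δ, ε} × {1, 2, 3} = {(δ,1), (δ,2), (δ,3), (ε,1), (ε,2), (ε,3)}
  {δ, ζ} × {1, 2, 3} = {(δ,1), (δ,2), (δ,3), (ζ,1), (ζ,2), (ζ,3)}
  {δ, ε, ζ} × {1, 3} = {(δ,1), (δ,3), (ε,1), (ε,3), (ζ,1), (ζ,3)}
  {δ, ε, ζ} × {2, 3} = {(δ,2), (δ,3), (ε,2), (ε,3), (ζ,2), (ζ,3)}
  {δ, ε, ζ} × {1, 2, 3} = {(δ,1), (δ,2), (δ,3), (ε,1), (ε,2), (ε,3), (ζ,1), (ζ,2), (ζ,3)}
These 26 distinct sets form the basis B.
Close under arbitrary unions to get τ_{X×Y}; counting gives |τ_{X×Y}| = 108.


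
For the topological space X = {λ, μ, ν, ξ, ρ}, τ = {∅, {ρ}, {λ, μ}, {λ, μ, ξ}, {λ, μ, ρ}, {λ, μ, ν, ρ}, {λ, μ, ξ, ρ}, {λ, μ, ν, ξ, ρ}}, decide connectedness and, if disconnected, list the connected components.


(X, τ) is connected.

Find clopen sets (U ∈ τ with X ∖ U ∈ τ):
  U = ∅, X ∖ U = {λ, μ, ν, ξ, ρ} — both open, so U is clopen.
  U = {λ, μ, ν, ξ, ρ}, X ∖ U = ∅ — both open, so U is clopen.
Only trivial clopens (∅ and X) exist, so (X, τ) is connected.
Compute connected components by grouping points that agree on all clopens:
  component: {λ, μ, ν, ξ, ρ}


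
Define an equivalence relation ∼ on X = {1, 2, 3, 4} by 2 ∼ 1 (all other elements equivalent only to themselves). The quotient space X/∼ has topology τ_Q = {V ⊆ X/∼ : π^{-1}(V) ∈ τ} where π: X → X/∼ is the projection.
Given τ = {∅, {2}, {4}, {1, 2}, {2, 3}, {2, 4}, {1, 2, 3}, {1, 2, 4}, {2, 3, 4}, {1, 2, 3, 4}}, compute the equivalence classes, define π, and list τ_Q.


X/∼ = {[1=2], [3], [4]}; |τ_Q| = 6.

Equivalence classes: [1=2], [3], [4].
Quotient map π: X → X/∼ sends 1 ↦ [1=2], 2 ↦ [1=2], 3 ↦ [3], 4 ↦ [4].
For each subset V ⊆ X/∼, compute π^{-1}(V) ⊆ X and check whether π^{-1}(V) ∈ τ. V is open in τ_Q iff π^{-1}(V) ∈ τ.
  V = {}: π^{-1}(V) = ∅ ∈ τ ✓.
  V = {[1=2]}: π^{-1}(V) = {1, 2} ∈ τ ✓.
  V = {[3]}: π^{-1}(V) = {3} ∉ τ ✗.
  V = {[1=2], [3]}: π^{-1}(V) = {1, 2, 3} ∈ τ ✓.
  V = {[4]}: π^{-1}(V) = {4} ∈ τ ✓.
  V = {[1=2], [4]}: π^{-1}(V) = {1, 2, 4} ∈ τ ✓.
  V = {[3], [4]}: π^{-1}(V) = {3, 4} ∉ τ ✗.
  V = {[1=2], [3], [4]}: π^{-1}(V) = {1, 2, 3, 4} ∈ τ ✓.
Open sets in the quotient: τ_Q = {{}, {[1=2]}, {[1=2], [3]}, {[4]}, {[1=2], [4]}, {[1=2], [3], [4]}} (6 elements).


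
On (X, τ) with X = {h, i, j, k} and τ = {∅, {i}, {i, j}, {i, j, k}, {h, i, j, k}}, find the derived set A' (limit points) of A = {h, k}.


A' = {h}

For each x ∈ X, list the open sets U ∈ τ with x ∈ U, then check whether U ∩ (A ∖ {x}) ≠ ∅ for every such U.
  x = h: opens ∋ x are {h, i, j, k}; each meets A ∖ {h}, so x IS a limit point.
  x = i: open {i} ∋ x has {i} ∩ (A ∖ {i}) = ∅, so x is NOT a limit point.
  x = j: open {i, j} ∋ x has {i, j} ∩ (A ∖ {j}) = ∅, so x is NOT a limit point.
  x = k: open {i, j, k} ∋ x has {i, j, k} ∩ (A ∖ {k}) = ∅, so x is NOT a limit point.
Collecting: A' = {h}.


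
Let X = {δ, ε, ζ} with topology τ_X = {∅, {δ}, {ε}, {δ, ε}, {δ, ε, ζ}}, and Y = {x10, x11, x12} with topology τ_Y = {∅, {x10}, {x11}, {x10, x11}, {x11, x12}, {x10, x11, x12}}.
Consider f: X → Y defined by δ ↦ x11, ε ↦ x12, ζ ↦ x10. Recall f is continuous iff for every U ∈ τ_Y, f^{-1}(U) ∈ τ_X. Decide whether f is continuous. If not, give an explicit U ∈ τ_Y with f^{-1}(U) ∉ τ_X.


f is NOT continuous.

Compute f^{-1}(U) for each U ∈ τ_Y:
  U = ∅: f^{-1}(U) = ∅ ∈ τ_X ✓.
  U = {x10}: f^{-1}(U) = {ζ} ∉ τ_X ✗.
  U = {x11}: f^{-1}(U) = {δ} ∈ τ_X ✓.
  U = {x10, x11}: f^{-1}(U) = {δ, ζ} ∉ τ_X ✗.
  U = {x11, x12}: f^{-1}(U) = {δ, ε} ∈ τ_X ✓.
  U = {x10, x11, x12}: f^{-1}(U) = {δ, ε, ζ} ∈ τ_X ✓.
Found U = {x10} with f^{-1}(U) = {ζ} not in τ_X. Therefore f is NOT continuous.


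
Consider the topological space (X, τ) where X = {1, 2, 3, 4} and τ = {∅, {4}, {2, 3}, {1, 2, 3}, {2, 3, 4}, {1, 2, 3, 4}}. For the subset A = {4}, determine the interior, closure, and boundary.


int(A) = {4}, cl(A) = {4}, ∂A = ∅.

Closed sets in (X, τ) are complements of opens:
  closed(X, τ) = {∅, {1}, {4}, {1, 4}, {1, 2, 3}, {1, 2, 3, 4}}.
int(A) = ⋃ {U ∈ τ : U ⊆ A}. Opens contained in A: ∅, {4}.
Taking the union of these: int(A) = {4}.
cl(A) = ⋂ {C closed : A ⊆ C}. Closed sets containing A: {4}, {1, 4}, {1, 2, 3, 4}.
Intersecting these: cl(A) = {4}.
∂A = cl(A) ∖ int(A) = {4} ∖ {4} = ∅.


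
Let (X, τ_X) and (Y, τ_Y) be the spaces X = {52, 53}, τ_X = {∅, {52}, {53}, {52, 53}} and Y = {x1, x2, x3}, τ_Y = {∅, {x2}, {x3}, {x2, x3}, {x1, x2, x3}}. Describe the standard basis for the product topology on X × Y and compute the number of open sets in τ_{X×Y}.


Basis B = {∅ × ∅, {52} × {x2}, {52} × {x3}, {53} × {x2}, {53} × {x3}, {52} × {x2, x3}, {52, 53} × {x2}, {52, 53} × {x3}, {53} × {x2, x3}, {52} × {x1, x2, x3}, {53} × {x1, x2, x3}, {52, 53} × {x2, x3}, {52, 53} × {x1, x2, x3}}; |τ_{X×Y}| = 25.

Enumerate products U × V with U ∈ τ_X, V ∈ τ_Y (deduplicated):
  ∅ × ∅ = {} (∅)
  {52} × {x2} = {(52,x2)}
  {52} × {x3} = {(52,x3)}
  {53} × {x2} = {(53,x2)}
  {53} × {x3} = {(53,x3)}
  {52} × {x2, x3} = {(52,x2), (52,x3)}
  {52, 53} × {x2} = {(52,x2), (53,x2)}
  {52, 53} × {x3} = {(52,x3), (53,x3)}
  {53} × {x2, x3} = {(53,x2), (53,x3)}
  {52} × {x1, x2, x3} = {(52,x1), (52,x2), (52,x3)}
  {53} × {x1, x2, x3} = {(53,x1), (53,x2), (53,x3)}
  {52, 53} × {x2, x3} = {(52,x2), (52,x3), (53,x2), (53,x3)}
  {52, 53} × {x1, x2, x3} = {(52,x1), (52,x2), (52,x3), (53,x1), (53,x2), (53,x3)}
These 13 distinct sets form the basis B.
Close under arbitrary unions to get τ_{X×Y}; counting gives |τ_{X×Y}| = 25.


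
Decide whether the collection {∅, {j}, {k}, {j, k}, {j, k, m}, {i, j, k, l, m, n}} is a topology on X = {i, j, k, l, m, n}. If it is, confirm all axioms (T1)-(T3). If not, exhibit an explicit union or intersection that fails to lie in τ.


τ IS a topology on X.

Axiom (T1): ∅ ∈ τ? Yes; X ∈ τ? Yes.
Axiom (T2/T3): check pairwise unions and intersections of members of τ.
All pairwise intersections and unions checked — each lies in τ. Therefore τ satisfies (T1), (T2), (T3): it IS a topology on X.


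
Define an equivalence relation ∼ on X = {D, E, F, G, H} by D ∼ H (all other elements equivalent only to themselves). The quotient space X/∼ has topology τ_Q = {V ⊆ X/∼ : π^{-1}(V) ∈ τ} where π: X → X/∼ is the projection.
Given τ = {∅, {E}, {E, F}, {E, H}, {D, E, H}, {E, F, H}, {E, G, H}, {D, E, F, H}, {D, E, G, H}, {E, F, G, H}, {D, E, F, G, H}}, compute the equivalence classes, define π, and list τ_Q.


X/∼ = {[D=H], [E], [F], [G]}; |τ_Q| = 7.

Equivalence classes: [D=H], [E], [F], [G].
Quotient map π: X → X/∼ sends D ↦ [D=H], E ↦ [E], F ↦ [F], G ↦ [G], H ↦ [D=H].
For each subset V ⊆ X/∼, compute π^{-1}(V) ⊆ X and check whether π^{-1}(V) ∈ τ. V is open in τ_Q iff π^{-1}(V) ∈ τ.
  V = {}: π^{-1}(V) = ∅ ∈ τ ✓.
  V = {[D=H]}: π^{-1}(V) = {D, H} ∉ τ ✗.
  V = {[E]}: π^{-1}(V) = {E} ∈ τ ✓.
  V = {[D=H], [E]}: π^{-1}(V) = {D, E, H} ∈ τ ✓.
  V = {[F]}: π^{-1}(V) = {F} ∉ τ ✗.
  V = {[D=H], [F]}: π^{-1}(V) = {D, F, H} ∉ τ ✗.
  V = {[E], [F]}: π^{-1}(V) = {E, F} ∈ τ ✓.
  V = {[D=H], [E], [F]}: π^{-1}(V) = {D, E, F, H} ∈ τ ✓.
  V = {[G]}: π^{-1}(V) = {G} ∉ τ ✗.
  V = {[D=H], [G]}: π^{-1}(V) = {D, G, H} ∉ τ ✗.
  V = {[E], [G]}: π^{-1}(V) = {E, G} ∉ τ ✗.
  V = {[D=H], [E], [G]}: π^{-1}(V) = {D, E, G, H} ∈ τ ✓.
  V = {[F], [G]}: π^{-1}(V) = {F, G} ∉ τ ✗.
  V = {[D=H], [F], [G]}: π^{-1}(V) = {D, F, G, H} ∉ τ ✗.
  V = {[E], [F], [G]}: π^{-1}(V) = {E, F, G} ∉ τ ✗.
  V = {[D=H], [E], [F], [G]}: π^{-1}(V) = {D, E, F, G, H} ∈ τ ✓.
Open sets in the quotient: τ_Q = {{}, {[E]}, {[D=H], [E]}, {[E], [F]}, {[D=H], [E], [F]}, {[D=H], [E], [G]}, {[D=H], [E], [F], [G]}} (7 elements).


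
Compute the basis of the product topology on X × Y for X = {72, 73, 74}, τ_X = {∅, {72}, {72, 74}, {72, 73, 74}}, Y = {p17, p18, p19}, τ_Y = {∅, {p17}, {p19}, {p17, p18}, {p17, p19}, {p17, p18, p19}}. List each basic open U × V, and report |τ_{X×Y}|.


Basis B = {∅ × ∅, {72} × {p17}, {72} × {p19}, {72} × {p17, p18}, {72} × {p17, p19}, {72, 74} × {p17}, {72, 74} × {p19}, {72} × {p17, p18, p19}, {72, 73, 74} × {p17}, {72, 73, 74} × {p19}, {72, 74} × {p17, p18}, {72, 74} × {p17, p19}, {72, 74} × {p17, p18, p19}, {72, 73, 74} × {p17, p18}, {72, 73, 74} × {p17, p19}, {72, 73, 74} × {p17, p18, p19}}; |τ_{X×Y}| = 40.

Enumerate products U × V with U ∈ τ_X, V ∈ τ_Y (deduplicated):
  ∅ × ∅ = {} (∅)
  {72} × {p17} = {(72,p17)}
  {72} × {p19} = {(72,p19)}
  {72} × {p17, p18} = {(72,p17), (72,p18)}
  {72} × {p17, p19} = {(72,p17), (72,p19)}
  {72, 74} × {p17} = {(72,p17), (74,p17)}
  {72, 74} × {p19} = {(72,p19), (74,p19)}
  {72} × {p17, p18, p19} = {(72,p17), (72,p18), (72,p19)}
  {72, 73, 74} × {p17} = {(72,p17), (73,p17), (74,p17)}
  {72, 73, 74} × {p19} = {(72,p19), (73,p19), (74,p19)}
  {72, 74} × {p17, p18} = {(72,p17), (72,p18), (74,p17), (74,p18)}
  {72, 74} × {p17, p19} = {(72,p17), (72,p19), (74,p17), (74,p19)}
  {72, 74} × {p17, p18, p19} = {(72,p17), (72,p18), (72,p19), (74,p17), (74,p18), (74,p19)}
  {72, 73, 74} × {p17, p18} = {(72,p17), (72,p18), (73,p17), (73,p18), (74,p17), (74,p18)}
  {72, 73, 74} × {p17, p19} = {(72,p17), (72,p19), (73,p17), (73,p19), (74,p17), (74,p19)}
  {72, 73, 74} × {p17, p18, p19} = {(72,p17), (72,p18), (72,p19), (73,p17), (73,p18), (73,p19), (74,p17), (74,p18), (74,p19)}
These 16 distinct sets form the basis B.
Close under arbitrary unions to get τ_{X×Y}; counting gives |τ_{X×Y}| = 40.


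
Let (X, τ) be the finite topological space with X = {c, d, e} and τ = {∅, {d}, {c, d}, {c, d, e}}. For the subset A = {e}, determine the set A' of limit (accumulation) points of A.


A' = ∅

For each x ∈ X, list the open sets U ∈ τ with x ∈ U, then check whether U ∩ (A ∖ {x}) ≠ ∅ for every such U.
  x = c: open {c, d} ∋ x has {c, d} ∩ (A ∖ {c}) = ∅, so x is NOT a limit point.
  x = d: open {d} ∋ x has {d} ∩ (A ∖ {d}) = ∅, so x is NOT a limit point.
  x = e: open {c, d, e} ∋ x has {c, d, e} ∩ (A ∖ {e}) = ∅, so x is NOT a limit point.
Collecting: A' = ∅.


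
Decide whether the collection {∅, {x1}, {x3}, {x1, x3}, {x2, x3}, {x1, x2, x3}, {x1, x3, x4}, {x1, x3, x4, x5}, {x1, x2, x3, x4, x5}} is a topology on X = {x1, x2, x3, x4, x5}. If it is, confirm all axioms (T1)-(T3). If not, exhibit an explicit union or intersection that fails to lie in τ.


τ is NOT a topology on X.

Axiom (T1): ∅ ∈ τ? Yes; X ∈ τ? Yes.
Axiom (T2/T3): check pairwise unions and intersections of members of τ.
Counterexample for (T2): {x2, x3} ∪ {x1, x3, x4} = {x1, x2, x3, x4} ∉ τ. Therefore τ is NOT a topology.


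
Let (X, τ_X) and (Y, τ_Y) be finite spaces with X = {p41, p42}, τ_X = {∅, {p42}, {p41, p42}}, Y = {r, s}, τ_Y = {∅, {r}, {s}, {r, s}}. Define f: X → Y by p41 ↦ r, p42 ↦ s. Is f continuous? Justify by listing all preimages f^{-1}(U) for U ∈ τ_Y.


f is NOT continuous.

Compute f^{-1}(U) for each U ∈ τ_Y:
  U = ∅: f^{-1}(U) = ∅ ∈ τ_X ✓.
  U = {r}: f^{-1}(U) = {p41} ∉ τ_X ✗.
  U = {s}: f^{-1}(U) = {p42} ∈ τ_X ✓.
  U = {r, s}: f^{-1}(U) = {p41, p42} ∈ τ_X ✓.
Found U = {r} with f^{-1}(U) = {p41} not in τ_X. Therefore f is NOT continuous.


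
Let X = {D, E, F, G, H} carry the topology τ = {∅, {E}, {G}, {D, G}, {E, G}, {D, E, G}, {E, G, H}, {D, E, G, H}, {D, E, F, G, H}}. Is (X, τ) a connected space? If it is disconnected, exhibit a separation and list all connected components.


(X, τ) is connected.

Find clopen sets (U ∈ τ with X ∖ U ∈ τ):
  U = ∅, X ∖ U = {D, E, F, G, H} — both open, so U is clopen.
  U = {D, E, F, G, H}, X ∖ U = ∅ — both open, so U is clopen.
Only trivial clopens (∅ and X) exist, so (X, τ) is connected.
Compute connected components by grouping points that agree on all clopens:
  component: {D, E, F, G, H}


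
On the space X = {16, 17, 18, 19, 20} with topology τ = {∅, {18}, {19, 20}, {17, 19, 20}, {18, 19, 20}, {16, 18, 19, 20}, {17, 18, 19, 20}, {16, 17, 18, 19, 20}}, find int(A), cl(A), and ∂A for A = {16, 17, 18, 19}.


int(A) = {18}, cl(A) = {16, 17, 18, 19, 20}, ∂A = {16, 17, 19, 20}.

Closed sets in (X, τ) are complements of opens:
  closed(X, τ) = {∅, {16}, {17}, {16, 17}, {16, 18}, {16, 17, 18}, {16, 17, 19, 20}, {16, 17, 18, 19, 20}}.
int(A) = ⋃ {U ∈ τ : U ⊆ A}. Opens contained in A: ∅, {18}.
Taking the union of these: int(A) = {18}.
cl(A) = ⋂ {C closed : A ⊆ C}. Closed sets containing A: {16, 17, 18, 19, 20}.
Intersecting these: cl(A) = {16, 17, 18, 19, 20}.
∂A = cl(A) ∖ int(A) = {16, 17, 18, 19, 20} ∖ {18} = {16, 17, 19, 20}.


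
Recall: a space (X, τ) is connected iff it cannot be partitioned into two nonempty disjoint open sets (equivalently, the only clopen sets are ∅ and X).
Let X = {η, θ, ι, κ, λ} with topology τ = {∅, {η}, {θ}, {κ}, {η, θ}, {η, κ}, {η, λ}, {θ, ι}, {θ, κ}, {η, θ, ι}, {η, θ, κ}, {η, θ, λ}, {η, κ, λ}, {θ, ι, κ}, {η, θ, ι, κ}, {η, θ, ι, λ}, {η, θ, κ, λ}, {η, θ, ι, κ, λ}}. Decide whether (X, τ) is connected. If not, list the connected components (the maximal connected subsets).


(X, τ) is disconnected; components = [{κ}, {η, λ}, {θ, ι}].

Find clopen sets (U ∈ τ with X ∖ U ∈ τ):
  U = ∅, X ∖ U = {η, θ, ι, κ, λ} — both open, so U is clopen.
  U = {κ}, X ∖ U = {η, θ, ι, λ} — both open, so U is clopen.
  U = {η, λ}, X ∖ U = {θ, ι, κ} — both open, so U is clopen.
  U = {θ, ι}, X ∖ U = {η, κ, λ} — both open, so U is clopen.
  U = {η, κ, λ}, X ∖ U = {θ, ι} — both open, so U is clopen.
  U = {θ, ι, κ}, X ∖ U = {η, λ} — both open, so U is clopen.
  U = {η, θ, ι, λ}, X ∖ U = {κ} — both open, so U is clopen.
  U = {η, θ, ι, κ, λ}, X ∖ U = ∅ — both open, so U is clopen.
Nontrivial clopen(s) exist: e.g. {θ, ι}. So (X, τ) is disconnected.
Compute connected components by grouping points that agree on all clopens:
  component: {κ}
  component: {η, λ}
  component: {θ, ι}


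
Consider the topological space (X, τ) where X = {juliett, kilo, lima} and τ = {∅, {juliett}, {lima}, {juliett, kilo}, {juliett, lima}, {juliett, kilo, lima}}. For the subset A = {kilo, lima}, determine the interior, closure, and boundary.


int(A) = {lima}, cl(A) = {kilo, lima}, ∂A = {kilo}.

Closed sets in (X, τ) are complements of opens:
  closed(X, τ) = {∅, {kilo}, {lima}, {juliett, kilo}, {kilo, lima}, {juliett, kilo, lima}}.
int(A) = ⋃ {U ∈ τ : U ⊆ A}. Opens contained in A: ∅, {lima}.
Taking the union of these: int(A) = {lima}.
cl(A) = ⋂ {C closed : A ⊆ C}. Closed sets containing A: {kilo, lima}, {juliett, kilo, lima}.
Intersecting these: cl(A) = {kilo, lima}.
∂A = cl(A) ∖ int(A) = {kilo, lima} ∖ {lima} = {kilo}.


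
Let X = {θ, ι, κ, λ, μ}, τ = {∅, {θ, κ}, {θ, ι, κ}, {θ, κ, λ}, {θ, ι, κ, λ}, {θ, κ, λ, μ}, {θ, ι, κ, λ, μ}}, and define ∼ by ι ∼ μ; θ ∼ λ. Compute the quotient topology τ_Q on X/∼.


X/∼ = {[θ=λ], [ι=μ], [κ]}; |τ_Q| = 3.

Equivalence classes: [θ=λ], [ι=μ], [κ].
Quotient map π: X → X/∼ sends θ ↦ [θ=λ], ι ↦ [ι=μ], κ ↦ [κ], λ ↦ [θ=λ], μ ↦ [ι=μ].
For each subset V ⊆ X/∼, compute π^{-1}(V) ⊆ X and check whether π^{-1}(V) ∈ τ. V is open in τ_Q iff π^{-1}(V) ∈ τ.
  V = {}: π^{-1}(V) = ∅ ∈ τ ✓.
  V = {[θ=λ]}: π^{-1}(V) = {θ, λ} ∉ τ ✗.
  V = {[ι=μ]}: π^{-1}(V) = {ι, μ} ∉ τ ✗.
  V = {[θ=λ], [ι=μ]}: π^{-1}(V) = {θ, ι, λ, μ} ∉ τ ✗.
  V = {[κ]}: π^{-1}(V) = {κ} ∉ τ ✗.
  V = {[θ=λ], [κ]}: π^{-1}(V) = {θ, κ, λ} ∈ τ ✓.
  V = {[ι=μ], [κ]}: π^{-1}(V) = {ι, κ, μ} ∉ τ ✗.
  V = {[θ=λ], [ι=μ], [κ]}: π^{-1}(V) = {θ, ι, κ, λ, μ} ∈ τ ✓.
Open sets in the quotient: τ_Q = {{}, {[θ=λ], [κ]}, {[θ=λ], [ι=μ], [κ]}} (3 elements).


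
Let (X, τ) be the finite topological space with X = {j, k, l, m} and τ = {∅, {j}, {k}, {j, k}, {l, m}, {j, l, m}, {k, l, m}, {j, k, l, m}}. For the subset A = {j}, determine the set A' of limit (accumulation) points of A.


A' = ∅

For each x ∈ X, list the open sets U ∈ τ with x ∈ U, then check whether U ∩ (A ∖ {x}) ≠ ∅ for every such U.
  x = j: open {j} ∋ x has {j} ∩ (A ∖ {j}) = ∅, so x is NOT a limit point.
  x = k: open {k} ∋ x has {k} ∩ (A ∖ {k}) = ∅, so x is NOT a limit point.
  x = l: open {l, m} ∋ x has {l, m} ∩ (A ∖ {l}) = ∅, so x is NOT a limit point.
  x = m: open {l, m} ∋ x has {l, m} ∩ (A ∖ {m}) = ∅, so x is NOT a limit point.
Collecting: A' = ∅.


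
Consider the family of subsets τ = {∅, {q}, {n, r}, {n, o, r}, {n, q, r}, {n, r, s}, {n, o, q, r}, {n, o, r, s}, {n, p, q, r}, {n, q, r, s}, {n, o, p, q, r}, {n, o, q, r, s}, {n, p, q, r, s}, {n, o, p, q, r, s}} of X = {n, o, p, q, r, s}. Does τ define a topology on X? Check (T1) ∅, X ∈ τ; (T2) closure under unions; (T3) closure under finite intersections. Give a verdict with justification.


τ IS a topology on X.

Axiom (T1): ∅ ∈ τ? Yes; X ∈ τ? Yes.
Axiom (T2/T3): check pairwise unions and intersections of members of τ.
All pairwise intersections and unions checked — each lies in τ. Therefore τ satisfies (T1), (T2), (T3): it IS a topology on X.


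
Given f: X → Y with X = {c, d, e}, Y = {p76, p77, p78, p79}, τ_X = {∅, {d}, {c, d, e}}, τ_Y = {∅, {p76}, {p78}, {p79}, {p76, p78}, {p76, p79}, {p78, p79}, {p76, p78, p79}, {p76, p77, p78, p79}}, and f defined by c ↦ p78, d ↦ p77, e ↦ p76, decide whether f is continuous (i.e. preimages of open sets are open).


f is NOT continuous.

Compute f^{-1}(U) for each U ∈ τ_Y:
  U = ∅: f^{-1}(U) = ∅ ∈ τ_X ✓.
  U = {p76}: f^{-1}(U) = {e} ∉ τ_X ✗.
  U = {p78}: f^{-1}(U) = {c} ∉ τ_X ✗.
  U = {p79}: f^{-1}(U) = ∅ ∈ τ_X ✓.
  U = {p76, p78}: f^{-1}(U) = {c, e} ∉ τ_X ✗.
  U = {p76, p79}: f^{-1}(U) = {e} ∉ τ_X ✗.
  U = {p78, p79}: f^{-1}(U) = {c} ∉ τ_X ✗.
  U = {p76, p78, p79}: f^{-1}(U) = {c, e} ∉ τ_X ✗.
  U = {p76, p77, p78, p79}: f^{-1}(U) = {c, d, e} ∈ τ_X ✓.
Found U = {p76} with f^{-1}(U) = {e} not in τ_X. Therefore f is NOT continuous.


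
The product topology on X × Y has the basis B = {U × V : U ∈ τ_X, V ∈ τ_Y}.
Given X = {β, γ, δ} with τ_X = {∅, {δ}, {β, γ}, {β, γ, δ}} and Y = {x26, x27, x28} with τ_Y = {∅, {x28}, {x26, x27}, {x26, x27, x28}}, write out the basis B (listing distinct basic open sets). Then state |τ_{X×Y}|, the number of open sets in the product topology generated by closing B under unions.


Basis B = {∅ × ∅, {δ} × {x28}, {β, γ} × {x28}, {δ} × {x26, x27}, {β, γ, δ} × {x28}, {δ} × {x26, x27, x28}, {β, γ} × {x26, x27}, {β, γ} × {x26, x27, x28}, {β, γ, δ} × {x26, x27}, {β, γ, δ} × {x26, x27, x28}}; |τ_{X×Y}| = 16.

Enumerate products U × V with U ∈ τ_X, V ∈ τ_Y (deduplicated):
  ∅ × ∅ = {} (∅)
  {δ} × {x28} = {(δ,x28)}
  {β, γ} × {x28} = {(β,x28), (γ,x28)}
  {δ} × {x26, x27} = {(δ,x26), (δ,x27)}
  {β, γ, δ} × {x28} = {(β,x28), (γ,x28), (δ,x28)}
  {δ} × {x26, x27, x28} = {(δ,x26), (δ,x27), (δ,x28)}
  {β, γ} × {x26, x27} = {(β,x26), (β,x27), (γ,x26), (γ,x27)}
  {β, γ} × {x26, x27, x28} = {(β,x26), (β,x27), (β,x28), (γ,x26), (γ,x27), (γ,x28)}
  {β, γ, δ} × {x26, x27} = {(β,x26), (β,x27), (γ,x26), (γ,x27), (δ,x26), (δ,x27)}
  {β, γ, δ} × {x26, x27, x28} = {(β,x26), (β,x27), (β,x28), (γ,x26), (γ,x27), (γ,x28), (δ,x26), (δ,x27), (δ,x28)}
These 10 distinct sets form the basis B.
Close under arbitrary unions to get τ_{X×Y}; counting gives |τ_{X×Y}| = 16.


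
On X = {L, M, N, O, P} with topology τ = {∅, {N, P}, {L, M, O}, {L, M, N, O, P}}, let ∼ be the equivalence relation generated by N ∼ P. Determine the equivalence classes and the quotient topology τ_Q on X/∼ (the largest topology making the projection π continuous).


X/∼ = {[L], [M], [N=P], [O]}; |τ_Q| = 4.

Equivalence classes: [L], [M], [N=P], [O].
Quotient map π: X → X/∼ sends L ↦ [L], M ↦ [M], N ↦ [N=P], O ↦ [O], P ↦ [N=P].
For each subset V ⊆ X/∼, compute π^{-1}(V) ⊆ X and check whether π^{-1}(V) ∈ τ. V is open in τ_Q iff π^{-1}(V) ∈ τ.
  V = {}: π^{-1}(V) = ∅ ∈ τ ✓.
  V = {[L]}: π^{-1}(V) = {L} ∉ τ ✗.
  V = {[M]}: π^{-1}(V) = {M} ∉ τ ✗.
  V = {[L], [M]}: π^{-1}(V) = {L, M} ∉ τ ✗.
  V = {[N=P]}: π^{-1}(V) = {N, P} ∈ τ ✓.
  V = {[L], [N=P]}: π^{-1}(V) = {L, N, P} ∉ τ ✗.
  V = {[M], [N=P]}: π^{-1}(V) = {M, N, P} ∉ τ ✗.
  V = {[L], [M], [N=P]}: π^{-1}(V) = {L, M, N, P} ∉ τ ✗.
  V = {[O]}: π^{-1}(V) = {O} ∉ τ ✗.
  V = {[L], [O]}: π^{-1}(V) = {L, O} ∉ τ ✗.
  V = {[M], [O]}: π^{-1}(V) = {M, O} ∉ τ ✗.
  V = {[L], [M], [O]}: π^{-1}(V) = {L, M, O} ∈ τ ✓.
  V = {[N=P], [O]}: π^{-1}(V) = {N, O, P} ∉ τ ✗.
  V = {[L], [N=P], [O]}: π^{-1}(V) = {L, N, O, P} ∉ τ ✗.
  V = {[M], [N=P], [O]}: π^{-1}(V) = {M, N, O, P} ∉ τ ✗.
  V = {[L], [M], [N=P], [O]}: π^{-1}(V) = {L, M, N, O, P} ∈ τ ✓.
Open sets in the quotient: τ_Q = {{}, {[N=P]}, {[L], [M], [O]}, {[L], [M], [N=P], [O]}} (4 elements).


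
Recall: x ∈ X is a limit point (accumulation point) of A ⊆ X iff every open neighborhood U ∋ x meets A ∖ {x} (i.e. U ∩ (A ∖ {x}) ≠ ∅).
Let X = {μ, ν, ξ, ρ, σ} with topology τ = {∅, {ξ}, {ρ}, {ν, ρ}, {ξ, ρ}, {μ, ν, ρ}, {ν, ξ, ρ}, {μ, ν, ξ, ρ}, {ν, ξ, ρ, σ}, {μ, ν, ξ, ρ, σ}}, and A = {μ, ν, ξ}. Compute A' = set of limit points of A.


A' = {μ, σ}

For each x ∈ X, list the open sets U ∈ τ with x ∈ U, then check whether U ∩ (A ∖ {x}) ≠ ∅ for every such U.
  x = μ: opens ∋ x are {μ, ν, ρ}, {μ, ν, ξ, ρ}, {μ, ν, ξ, ρ, σ}; each meets A ∖ {μ}, so x IS a limit point.
  x = ν: open {ν, ρ} ∋ x has {ν, ρ} ∩ (A ∖ {ν}) = ∅, so x is NOT a limit point.
  x = ξ: open {ξ} ∋ x has {ξ} ∩ (A ∖ {ξ}) = ∅, so x is NOT a limit point.
  x = ρ: open {ρ} ∋ x has {ρ} ∩ (A ∖ {ρ}) = ∅, so x is NOT a limit point.
  x = σ: opens ∋ x are {ν, ξ, ρ, σ}, {μ, ν, ξ, ρ, σ}; each meets A ∖ {σ}, so x IS a limit point.
Collecting: A' = {μ, σ}.


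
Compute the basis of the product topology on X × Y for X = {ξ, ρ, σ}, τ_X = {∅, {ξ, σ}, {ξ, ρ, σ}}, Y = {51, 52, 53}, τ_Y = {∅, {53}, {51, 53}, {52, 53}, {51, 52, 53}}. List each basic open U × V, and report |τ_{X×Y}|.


Basis B = {∅ × ∅, {ξ, σ} × {53}, {ξ, ρ, σ} × {53}, {ξ, σ} × {51, 53}, {ξ, σ} × {52, 53}, {ξ, σ} × {51, 52, 53}, {ξ, ρ, σ} × {51, 53}, {ξ, ρ, σ} × {52, 53}, {ξ, ρ, σ} × {51, 52, 53}}; |τ_{X×Y}| = 14.

Enumerate products U × V with U ∈ τ_X, V ∈ τ_Y (deduplicated):
  ∅ × ∅ = {} (∅)
  {ξ, σ} × {53} = {(ξ,53), (σ,53)}
  {ξ, ρ, σ} × {53} = {(ξ,53), (ρ,53), (σ,53)}
  {ξ, σ} × {51, 53} = {(ξ,51), (ξ,53), (σ,51), (σ,53)}
  {ξ, σ} × {52, 53} = {(ξ,52), (ξ,53), (σ,52), (σ,53)}
  {ξ, σ} × {51, 52, 53} = {(ξ,51), (ξ,52), (ξ,53), (σ,51), (σ,52), (σ,53)}
  {ξ, ρ, σ} × {51, 53} = {(ξ,51), (ξ,53), (ρ,51), (ρ,53), (σ,51), (σ,53)}
  {ξ, ρ, σ} × {52, 53} = {(ξ,52), (ξ,53), (ρ,52), (ρ,53), (σ,52), (σ,53)}
  {ξ, ρ, σ} × {51, 52, 53} = {(ξ,51), (ξ,52), (ξ,53), (ρ,51), (ρ,52), (ρ,53), (σ,51), (σ,52), (σ,53)}
These 9 distinct sets form the basis B.
Close under arbitrary unions to get τ_{X×Y}; counting gives |τ_{X×Y}| = 14.


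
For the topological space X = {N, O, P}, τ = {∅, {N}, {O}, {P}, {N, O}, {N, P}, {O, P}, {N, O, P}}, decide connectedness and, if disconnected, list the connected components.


(X, τ) is disconnected; components = [{N}, {O}, {P}].

Find clopen sets (U ∈ τ with X ∖ U ∈ τ):
  U = ∅, X ∖ U = {N, O, P} — both open, so U is clopen.
  U = {N}, X ∖ U = {O, P} — both open, so U is clopen.
  U = {O}, X ∖ U = {N, P} — both open, so U is clopen.
  U = {P}, X ∖ U = {N, O} — both open, so U is clopen.
  U = {N, O}, X ∖ U = {P} — both open, so U is clopen.
  U = {N, P}, X ∖ U = {O} — both open, so U is clopen.
  U = {O, P}, X ∖ U = {N} — both open, so U is clopen.
  U = {N, O, P}, X ∖ U = ∅ — both open, so U is clopen.
Nontrivial clopen(s) exist: e.g. {N, O}. So (X, τ) is disconnected.
Compute connected components by grouping points that agree on all clopens:
  component: {N}
  component: {O}
  component: {P}


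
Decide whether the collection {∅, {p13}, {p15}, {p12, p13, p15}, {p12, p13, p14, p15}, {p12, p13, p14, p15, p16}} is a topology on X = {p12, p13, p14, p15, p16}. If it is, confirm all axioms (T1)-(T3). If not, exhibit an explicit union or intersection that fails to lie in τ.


τ is NOT a topology on X.

Axiom (T1): ∅ ∈ τ? Yes; X ∈ τ? Yes.
Axiom (T2/T3): check pairwise unions and intersections of members of τ.
Counterexample for (T2): {p13} ∪ {p15} = {p13, p15} ∉ τ. Therefore τ is NOT a topology.


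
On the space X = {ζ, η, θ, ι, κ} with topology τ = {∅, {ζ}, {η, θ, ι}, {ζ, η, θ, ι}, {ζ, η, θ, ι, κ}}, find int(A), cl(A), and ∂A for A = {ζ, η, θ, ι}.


int(A) = {ζ, η, θ, ι}, cl(A) = {ζ, η, θ, ι, κ}, ∂A = {κ}.

Closed sets in (X, τ) are complements of opens:
  closed(X, τ) = {∅, {κ}, {ζ, κ}, {η, θ, ι, κ}, {ζ, η, θ, ι, κ}}.
int(A) = ⋃ {U ∈ τ : U ⊆ A}. Opens contained in A: ∅, {ζ}, {η, θ, ι}, {ζ, η, θ, ι}.
Taking the union of these: int(A) = {ζ, η, θ, ι}.
cl(A) = ⋂ {C closed : A ⊆ C}. Closed sets containing A: {ζ, η, θ, ι, κ}.
Intersecting these: cl(A) = {ζ, η, θ, ι, κ}.
∂A = cl(A) ∖ int(A) = {ζ, η, θ, ι, κ} ∖ {ζ, η, θ, ι} = {κ}.


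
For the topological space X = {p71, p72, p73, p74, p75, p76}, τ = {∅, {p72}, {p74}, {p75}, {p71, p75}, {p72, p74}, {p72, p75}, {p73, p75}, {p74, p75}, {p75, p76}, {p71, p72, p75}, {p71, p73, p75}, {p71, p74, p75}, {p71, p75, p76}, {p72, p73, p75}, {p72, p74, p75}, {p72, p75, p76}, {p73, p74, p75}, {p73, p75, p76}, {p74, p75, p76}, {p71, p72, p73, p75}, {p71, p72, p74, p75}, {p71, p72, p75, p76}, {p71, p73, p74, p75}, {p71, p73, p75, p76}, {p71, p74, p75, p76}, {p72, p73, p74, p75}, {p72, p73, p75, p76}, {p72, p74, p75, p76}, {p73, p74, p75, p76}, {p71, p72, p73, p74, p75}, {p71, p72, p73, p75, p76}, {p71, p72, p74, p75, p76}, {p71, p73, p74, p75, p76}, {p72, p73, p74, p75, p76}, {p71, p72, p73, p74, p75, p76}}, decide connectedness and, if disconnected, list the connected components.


(X, τ) is disconnected; components = [{p72}, {p74}, {p71, p73, p75, p76}].

Find clopen sets (U ∈ τ with X ∖ U ∈ τ):
  U = ∅, X ∖ U = {p71, p72, p73, p74, p75, p76} — both open, so U is clopen.
  U = {p72}, X ∖ U = {p71, p73, p74, p75, p76} — both open, so U is clopen.
  U = {p74}, X ∖ U = {p71, p72, p73, p75, p76} — both open, so U is clopen.
  U = {p72, p74}, X ∖ U = {p71, p73, p75, p76} — both open, so U is clopen.
  U = {p71, p73, p75, p76}, X ∖ U = {p72, p74} — both open, so U is clopen.
  U = {p71, p72, p73, p75, p76}, X ∖ U = {p74} — both open, so U is clopen.
  U = {p71, p73, p74, p75, p76}, X ∖ U = {p72} — both open, so U is clopen.
  U = {p71, p72, p73, p74, p75, p76}, X ∖ U = ∅ — both open, so U is clopen.
Nontrivial clopen(s) exist: e.g. {p72}. So (X, τ) is disconnected.
Compute connected components by grouping points that agree on all clopens:
  component: {p72}
  component: {p74}
  component: {p71, p73, p75, p76}


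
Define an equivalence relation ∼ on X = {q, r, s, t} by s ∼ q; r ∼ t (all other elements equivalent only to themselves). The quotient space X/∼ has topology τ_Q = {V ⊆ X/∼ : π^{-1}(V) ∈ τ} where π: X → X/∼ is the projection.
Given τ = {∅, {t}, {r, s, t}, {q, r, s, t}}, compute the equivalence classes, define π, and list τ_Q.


X/∼ = {[q=s], [r=t]}; |τ_Q| = 2.

Equivalence classes: [q=s], [r=t].
Quotient map π: X → X/∼ sends q ↦ [q=s], r ↦ [r=t], s ↦ [q=s], t ↦ [r=t].
For each subset V ⊆ X/∼, compute π^{-1}(V) ⊆ X and check whether π^{-1}(V) ∈ τ. V is open in τ_Q iff π^{-1}(V) ∈ τ.
  V = {}: π^{-1}(V) = ∅ ∈ τ ✓.
  V = {[q=s]}: π^{-1}(V) = {q, s} ∉ τ ✗.
  V = {[r=t]}: π^{-1}(V) = {r, t} ∉ τ ✗.
  V = {[q=s], [r=t]}: π^{-1}(V) = {q, r, s, t} ∈ τ ✓.
Open sets in the quotient: τ_Q = {{}, {[q=s], [r=t]}} (2 elements).


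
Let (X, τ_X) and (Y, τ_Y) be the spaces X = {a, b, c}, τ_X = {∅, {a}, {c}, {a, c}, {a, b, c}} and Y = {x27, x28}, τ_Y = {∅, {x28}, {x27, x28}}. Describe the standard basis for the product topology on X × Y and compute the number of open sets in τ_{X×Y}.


Basis B = {∅ × ∅, {a} × {x28}, {c} × {x28}, {a} × {x27, x28}, {a, c} × {x28}, {c} × {x27, x28}, {a, b, c} × {x28}, {a, c} × {x27, x28}, {a, b, c} × {x27, x28}}; |τ_{X×Y}| = 14.

Enumerate products U × V with U ∈ τ_X, V ∈ τ_Y (deduplicated):
  ∅ × ∅ = {} (∅)
  {a} × {x28} = {(a,x28)}
  {c} × {x28} = {(c,x28)}
  {a} × {x27, x28} = {(a,x27), (a,x28)}
  {a, c} × {x28} = {(a,x28), (c,x28)}
  {c} × {x27, x28} = {(c,x27), (c,x28)}
  {a, b, c} × {x28} = {(a,x28), (b,x28), (c,x28)}
  {a, c} × {x27, x28} = {(a,x27), (a,x28), (c,x27), (c,x28)}
  {a, b, c} × {x27, x28} = {(a,x27), (a,x28), (b,x27), (b,x28), (c,x27), (c,x28)}
These 9 distinct sets form the basis B.
Close under arbitrary unions to get τ_{X×Y}; counting gives |τ_{X×Y}| = 14.


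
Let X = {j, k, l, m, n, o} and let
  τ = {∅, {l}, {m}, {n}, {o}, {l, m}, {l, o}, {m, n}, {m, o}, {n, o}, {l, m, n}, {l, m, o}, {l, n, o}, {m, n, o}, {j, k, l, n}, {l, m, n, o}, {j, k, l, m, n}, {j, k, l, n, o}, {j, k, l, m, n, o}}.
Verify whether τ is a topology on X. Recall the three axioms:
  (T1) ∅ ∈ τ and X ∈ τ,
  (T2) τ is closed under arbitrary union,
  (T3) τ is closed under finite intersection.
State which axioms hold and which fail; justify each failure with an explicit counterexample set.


τ is NOT a topology on X.

Axiom (T1): ∅ ∈ τ? Yes; X ∈ τ? Yes.
Axiom (T2/T3): check pairwise unions and intersections of members of τ.
Counterexample for (T2): {l} ∪ {n} = {l, n} ∉ τ. Therefore τ is NOT a topology.
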